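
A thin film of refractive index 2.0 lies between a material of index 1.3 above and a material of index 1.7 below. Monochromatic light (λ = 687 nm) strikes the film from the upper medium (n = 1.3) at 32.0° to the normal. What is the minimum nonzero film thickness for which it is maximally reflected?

91.5 nm

At the upper boundary (n = 1.3 to n = 2.0) the reflected ray undergoes a half-wave phase shift.
At the lower boundary (n = 2.0 to n = 1.7) the reflected ray undergoes no phase shift.
Net: one phase inversion between the two reflected rays.
So the condition for constructive reflection is 2 n t cos θ_r = (m + ½) λ.
Snell's law: 1.3 sin 32.0° = 2.0 sin θ_r → sin θ_r = 0.344, cos θ_r = 0.939.
Minimum at m = 0: t = λ / (4 n cos θ_r) = 687 / (4 × 2.0 × 0.939) = 91.5 nm.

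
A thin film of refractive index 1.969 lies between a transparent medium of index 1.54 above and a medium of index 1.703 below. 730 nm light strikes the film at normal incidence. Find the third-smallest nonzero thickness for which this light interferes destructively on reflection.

Ray reflecting at the top interface goes from n = 1.54 toward n = 1.969: a half-wave phase shift.
Ray reflecting at the bottom interface goes from n = 1.969 toward n = 1.703: no phase shift.
The two reflections differ by half a wavelength.
For weak reflection here: 2 n t = m λ.
The third-smallest nonzero thickness corresponds to m = 3: t = m λ / (2 n) = 3.00 × 730 / (2 × 1.969) = 556 nm.

556 nm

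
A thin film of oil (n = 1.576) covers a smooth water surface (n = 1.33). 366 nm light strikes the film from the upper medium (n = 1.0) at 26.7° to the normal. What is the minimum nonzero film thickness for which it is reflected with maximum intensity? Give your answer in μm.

Ray reflecting at the top interface goes from n = 1.0 toward n = 1.576: a half-wave phase shift.
Bottom surface (1.576 → 1.33): reflection off a lower-index medium gives no phase shift.
Net: one phase inversion between the two reflected rays.
With one net inversion, constructive interference in reflection requires 2 n t cos θ_r = (m + ½) λ.
Snell's law: 1.0 sin 26.7° = 1.576 sin θ_r → sin θ_r = 0.285, cos θ_r = 0.958.
Minimum at m = 0: t = λ / (4 n cos θ_r) = 366 / (4 × 1.576 × 0.958) = 60.6 nm.

0.0606 μm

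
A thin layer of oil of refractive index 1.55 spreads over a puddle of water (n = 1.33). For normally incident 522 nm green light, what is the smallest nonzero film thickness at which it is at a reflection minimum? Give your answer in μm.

0.168 μm

At the upper boundary (n = 1.0 to n = 1.55) the reflected ray undergoes a half-wave phase shift.
At the lower boundary (n = 1.55 to n = 1.33) the reflected ray undergoes no phase shift.
Net: one phase inversion between the two reflected rays.
With one net inversion, destructive interference in reflection requires 2 n t = m λ.
The smallest nonzero thickness corresponds to m = 1: t = m λ / (2 n) = 1.00 × 522 / (2 × 1.55) = 168 nm.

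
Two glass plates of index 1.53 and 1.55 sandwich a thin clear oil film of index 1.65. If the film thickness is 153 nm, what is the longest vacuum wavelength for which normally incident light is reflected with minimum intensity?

At the upper boundary (n = 1.53 to n = 1.65) the reflected ray undergoes a half-wave phase shift.
Bottom surface (1.65 → 1.55): reflection off a lower-index medium gives no phase shift.
Exactly one π shift → a net half-wave offset.
With one net inversion, destructive interference in reflection requires 2 n t = m λ.
λ = 2 n t / m. The longest wavelength is m = 1: λ = 2 × 1.65 × 153 / 1.00 = 505 nm.

505 nm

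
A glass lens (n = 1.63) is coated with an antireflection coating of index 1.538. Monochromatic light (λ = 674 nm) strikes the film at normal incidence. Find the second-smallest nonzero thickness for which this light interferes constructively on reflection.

438 nm

Ray reflecting at the top interface goes from n = 1.0 toward n = 1.538: a half-wave phase shift.
Ray reflecting at the bottom interface goes from n = 1.538 toward n = 1.63: a half-wave phase shift.
The two reflections carry the same phase change, so no net offset.
So the condition for constructive reflection is 2 n t = m λ.
The second-smallest nonzero thickness corresponds to m = 2: t = m λ / (2 n) = 2.00 × 674 / (2 × 1.538) = 438 nm.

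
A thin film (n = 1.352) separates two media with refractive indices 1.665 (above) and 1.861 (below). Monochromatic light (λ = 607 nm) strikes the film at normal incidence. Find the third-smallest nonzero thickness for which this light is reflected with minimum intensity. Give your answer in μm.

At the upper boundary (n = 1.665 to n = 1.352) the reflected ray undergoes no phase shift.
Bottom surface (1.352 → 1.861): reflection off a higher-index medium gives a half-wave phase shift.
Net: one phase inversion between the two reflected rays.
For minimum reflection here: 2 n t = m λ.
The third-smallest nonzero thickness corresponds to m = 3: t = m λ / (2 n) = 3.00 × 607 / (2 × 1.352) = 673 nm.

0.673 μm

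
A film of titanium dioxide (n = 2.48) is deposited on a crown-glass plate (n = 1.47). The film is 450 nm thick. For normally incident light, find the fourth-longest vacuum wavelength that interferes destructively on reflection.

558 nm

At the upper boundary (n = 1.0 to n = 2.48) the reflected ray undergoes a half-wave phase shift.
At the lower boundary (n = 2.48 to n = 1.47) the reflected ray undergoes no phase shift.
Net: one phase inversion between the two reflected rays.
With one net inversion, destructive interference in reflection requires 2 n t = m λ.
λ = 2 n t / m. The fourth-longest wavelength is m = 4: λ = 2 × 2.48 × 450 / 4.00 = 558 nm.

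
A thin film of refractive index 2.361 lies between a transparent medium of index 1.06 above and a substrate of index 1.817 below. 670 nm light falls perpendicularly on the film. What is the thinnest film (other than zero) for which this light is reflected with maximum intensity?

70.9 nm

Top surface (1.06 → 2.361): reflection off a higher-index medium gives a half-wave phase shift.
Ray reflecting at the bottom interface goes from n = 2.361 toward n = 1.817: no phase shift.
Net: one phase inversion between the two reflected rays.
So the condition for constructive reflection is 2 n t = (m + ½) λ.
Minimum at m = 0: t = λ / (4 n) = 670 / (4 × 2.361) = 70.9 nm.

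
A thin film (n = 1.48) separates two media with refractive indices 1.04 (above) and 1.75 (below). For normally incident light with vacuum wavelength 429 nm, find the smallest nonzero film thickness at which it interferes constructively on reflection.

At the upper boundary (n = 1.04 to n = 1.48) the reflected ray undergoes a half-wave phase shift.
At the lower boundary (n = 1.48 to n = 1.75) the reflected ray undergoes a half-wave phase shift.
The two reflections carry the same phase change, so no net offset.
With no net inversion, constructive interference in reflection requires 2 n t = m λ.
Minimum nonzero at m = 1: t = λ / (2 n) = 429 / (2 × 1.48) = 145 nm.

145 nm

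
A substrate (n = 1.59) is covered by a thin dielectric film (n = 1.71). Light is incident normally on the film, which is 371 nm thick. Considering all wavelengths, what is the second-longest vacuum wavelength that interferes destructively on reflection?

634 nm

Ray reflecting at the top interface goes from n = 1.0 toward n = 1.71: a half-wave phase shift.
Bottom surface (1.71 → 1.59): reflection off a lower-index medium gives no phase shift.
Net: one phase inversion between the two reflected rays.
So the condition for destructive reflection is 2 n t = m λ.
λ = 2 n t / m. The second-longest wavelength is m = 2: λ = 2 × 1.71 × 371 / 2.00 = 634 nm.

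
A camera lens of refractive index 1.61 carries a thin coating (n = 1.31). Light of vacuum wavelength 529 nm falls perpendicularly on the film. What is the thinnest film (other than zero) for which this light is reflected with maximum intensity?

Ray reflecting at the top interface goes from n = 1.0 toward n = 1.31: a half-wave phase shift.
At the lower boundary (n = 1.31 to n = 1.61) the reflected ray undergoes a half-wave phase shift.
Zero or two π shifts → no net half-wave offset.
With no net inversion, constructive interference in reflection requires 2 n t = m λ.
Minimum nonzero at m = 1: t = λ / (2 n) = 529 / (2 × 1.31) = 202 nm.

202 nm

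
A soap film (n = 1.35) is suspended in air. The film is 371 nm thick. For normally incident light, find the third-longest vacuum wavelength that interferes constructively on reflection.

Top surface (1.0 → 1.35): reflection off a higher-index medium gives a half-wave phase shift.
At the lower boundary (n = 1.35 to n = 1.0) the reflected ray undergoes no phase shift.
The two reflections differ by half a wavelength.
With one net inversion, constructive interference in reflection requires 2 n t = (m + ½) λ.
λ = 2 n t / (m + ½). The third-longest wavelength is m = 2: λ = 2 × 1.35 × 371 / 2.50 = 401 nm.

401 nm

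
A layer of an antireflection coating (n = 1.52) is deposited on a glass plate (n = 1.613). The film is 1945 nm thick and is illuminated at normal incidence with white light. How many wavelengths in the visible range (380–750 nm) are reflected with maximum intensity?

At the upper boundary (n = 1.0 to n = 1.52) the reflected ray undergoes a half-wave phase shift.
Bottom surface (1.52 → 1.613): reflection off a higher-index medium gives a half-wave phase shift.
Net: no relative phase inversion (both shifts match).
With no net inversion, constructive interference in reflection requires 2 n t = m λ.
λ = 2 n t / m = 5913 / m nm.
m=7: 845 nm (IR); m=8: 739 nm (visible); m=9: 657 nm (visible); m=10: 591 nm (visible); m=11: 538 nm (visible); m=12: 493 nm (visible); m=13: 455 nm (visible); m=14: 422 nm (visible); m=15: 394 nm (visible); m=16: 370 nm (UV).

8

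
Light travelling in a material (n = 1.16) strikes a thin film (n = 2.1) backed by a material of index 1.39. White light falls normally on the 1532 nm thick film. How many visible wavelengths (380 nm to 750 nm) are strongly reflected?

Top surface (1.16 → 2.1): reflection off a higher-index medium gives a half-wave phase shift.
Ray reflecting at the bottom interface goes from n = 2.1 toward n = 1.39: no phase shift.
Exactly one π shift → a net half-wave offset.
For strong reflection here: 2 n t = (m + ½) λ.
λ = 2 n t / (m + ½) = 6434 / (m + ½) nm.
m=8: 757 nm (IR); m=9: 677 nm (visible); m=10: 613 nm (visible); m=11: 560 nm (visible); m=12: 515 nm (visible); m=13: 477 nm (visible); m=14: 444 nm (visible); m=15: 415 nm (visible); m=16: 390 nm (visible); m=17: 368 nm (UV).

8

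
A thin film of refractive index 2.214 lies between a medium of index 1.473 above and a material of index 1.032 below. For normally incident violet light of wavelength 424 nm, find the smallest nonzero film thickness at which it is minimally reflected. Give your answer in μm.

At the upper boundary (n = 1.473 to n = 2.214) the reflected ray undergoes a half-wave phase shift.
At the lower boundary (n = 2.214 to n = 1.032) the reflected ray undergoes no phase shift.
The two reflections differ by half a wavelength.
So the condition for destructive reflection is 2 n t = m λ.
Minimum nonzero at m = 1: t = λ / (2 n) = 424 / (2 × 2.214) = 95.8 nm.

0.0958 μm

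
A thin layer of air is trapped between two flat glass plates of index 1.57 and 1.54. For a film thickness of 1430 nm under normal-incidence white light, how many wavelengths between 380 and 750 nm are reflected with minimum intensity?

Ray reflecting at the top interface goes from n = 1.57 toward n = 1.0: no phase shift.
Bottom surface (1.0 → 1.54): reflection off a higher-index medium gives a half-wave phase shift.
The two reflections differ by half a wavelength.
So the condition for destructive reflection is 2 n t = m λ.
λ = 2 n t / m = 2860 / m nm.
m=3: 953 nm (IR); m=4: 715 nm (visible); m=5: 572 nm (visible); m=6: 477 nm (visible); m=7: 409 nm (visible); m=8: 358 nm (UV).

4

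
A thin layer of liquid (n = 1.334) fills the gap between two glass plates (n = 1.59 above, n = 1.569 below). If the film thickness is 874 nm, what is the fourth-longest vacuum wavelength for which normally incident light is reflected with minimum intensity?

583 nm

Top surface (1.59 → 1.334): reflection off a lower-index medium gives no phase shift.
Bottom surface (1.334 → 1.569): reflection off a higher-index medium gives a half-wave phase shift.
Net: one phase inversion between the two reflected rays.
For dark reflection here: 2 n t = m λ.
λ = 2 n t / m. The fourth-longest wavelength is m = 4: λ = 2 × 1.334 × 874 / 4.00 = 583 nm.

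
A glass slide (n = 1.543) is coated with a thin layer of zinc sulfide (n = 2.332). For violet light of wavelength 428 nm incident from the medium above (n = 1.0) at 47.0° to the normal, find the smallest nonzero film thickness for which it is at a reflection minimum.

Top surface (1.0 → 2.332): reflection off a higher-index medium gives a half-wave phase shift.
Bottom surface (2.332 → 1.543): reflection off a lower-index medium gives no phase shift.
Exactly one π shift → a net half-wave offset.
For dark reflection here: 2 n t cos θ_r = m λ.
Snell's law: 1.0 sin 47.0° = 2.332 sin θ_r → sin θ_r = 0.314, cos θ_r = 0.950.
Minimum nonzero at m = 1: t = λ / (2 n cos θ_r) = 428 / (2 × 2.332 × 0.950) = 96.6 nm.

96.6 nm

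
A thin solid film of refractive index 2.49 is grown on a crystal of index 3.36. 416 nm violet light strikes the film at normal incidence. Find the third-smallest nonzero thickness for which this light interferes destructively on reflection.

209 nm

Ray reflecting at the top interface goes from n = 1.0 toward n = 2.49: a half-wave phase shift.
Bottom surface (2.49 → 3.36): reflection off a higher-index medium gives a half-wave phase shift.
Net: no relative phase inversion (both shifts match).
So the condition for destructive reflection is 2 n t = (m + ½) λ.
The third-smallest nonzero thickness corresponds to m = 2: t = (m + ½) λ / (2 n) = 2.50 × 416 / (2 × 2.49) = 209 nm.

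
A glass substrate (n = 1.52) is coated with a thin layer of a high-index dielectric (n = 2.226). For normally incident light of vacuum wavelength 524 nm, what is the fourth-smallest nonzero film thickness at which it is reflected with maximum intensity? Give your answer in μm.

Ray reflecting at the top interface goes from n = 1.0 toward n = 2.226: a half-wave phase shift.
Ray reflecting at the bottom interface goes from n = 2.226 toward n = 1.52: no phase shift.
The two reflections differ by half a wavelength.
For maximum reflection here: 2 n t = (m + ½) λ.
The fourth-smallest nonzero thickness corresponds to m = 3: t = (m + ½) λ / (2 n) = 3.50 × 524 / (2 × 2.226) = 412 nm.

0.412 μm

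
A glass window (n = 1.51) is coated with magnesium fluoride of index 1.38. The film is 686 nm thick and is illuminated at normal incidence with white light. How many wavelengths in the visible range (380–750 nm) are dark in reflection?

2

At the upper boundary (n = 1.0 to n = 1.38) the reflected ray undergoes a half-wave phase shift.
At the lower boundary (n = 1.38 to n = 1.51) the reflected ray undergoes a half-wave phase shift.
The two reflections carry the same phase change, so no net offset.
With no net inversion, destructive interference in reflection requires 2 n t = (m + ½) λ.
λ = 2 n t / (m + ½) = 1893 / (m + ½) nm.
m=2: 757 nm (IR); m=3: 541 nm (visible); m=4: 421 nm (visible); m=5: 344 nm (UV).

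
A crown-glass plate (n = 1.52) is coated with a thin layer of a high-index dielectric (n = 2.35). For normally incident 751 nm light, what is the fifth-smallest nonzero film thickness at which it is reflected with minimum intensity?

799 nm

Ray reflecting at the top interface goes from n = 1.0 toward n = 2.35: a half-wave phase shift.
Ray reflecting at the bottom interface goes from n = 2.35 toward n = 1.52: no phase shift.
Exactly one π shift → a net half-wave offset.
With one net inversion, destructive interference in reflection requires 2 n t = m λ.
The fifth-smallest nonzero thickness corresponds to m = 5: t = m λ / (2 n) = 5.00 × 751 / (2 × 2.35) = 799 nm.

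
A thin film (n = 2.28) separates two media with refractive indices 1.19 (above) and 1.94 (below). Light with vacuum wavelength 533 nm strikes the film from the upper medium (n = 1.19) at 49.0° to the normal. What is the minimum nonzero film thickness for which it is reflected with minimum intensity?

Ray reflecting at the top interface goes from n = 1.19 toward n = 2.28: a half-wave phase shift.
At the lower boundary (n = 2.28 to n = 1.94) the reflected ray undergoes no phase shift.
The two reflections differ by half a wavelength.
So the condition for destructive reflection is 2 n t cos θ_r = m λ.
Snell's law: 1.19 sin 49.0° = 2.28 sin θ_r → sin θ_r = 0.394, cos θ_r = 0.919.
Minimum nonzero at m = 1: t = λ / (2 n cos θ_r) = 533 / (2 × 2.28 × 0.919) = 127 nm.

127 nm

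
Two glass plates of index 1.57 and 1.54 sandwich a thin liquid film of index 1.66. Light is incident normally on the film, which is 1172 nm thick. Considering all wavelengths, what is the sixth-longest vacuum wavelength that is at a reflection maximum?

707 nm

Top surface (1.57 → 1.66): reflection off a higher-index medium gives a half-wave phase shift.
Bottom surface (1.66 → 1.54): reflection off a lower-index medium gives no phase shift.
Net: one phase inversion between the two reflected rays.
So the condition for constructive reflection is 2 n t = (m + ½) λ.
λ = 2 n t / (m + ½). The sixth-longest wavelength is m = 5: λ = 2 × 1.66 × 1172 / 5.50 = 707 nm.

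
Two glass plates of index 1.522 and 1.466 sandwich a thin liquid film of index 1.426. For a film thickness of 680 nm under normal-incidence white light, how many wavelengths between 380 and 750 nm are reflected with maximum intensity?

Top surface (1.522 → 1.426): reflection off a lower-index medium gives no phase shift.
Bottom surface (1.426 → 1.466): reflection off a higher-index medium gives a half-wave phase shift.
Exactly one π shift → a net half-wave offset.
With one net inversion, constructive interference in reflection requires 2 n t = (m + ½) λ.
λ = 2 n t / (m + ½) = 1939 / (m + ½) nm.
m=2: 776 nm (IR); m=3: 554 nm (visible); m=4: 431 nm (visible); m=5: 353 nm (UV).

2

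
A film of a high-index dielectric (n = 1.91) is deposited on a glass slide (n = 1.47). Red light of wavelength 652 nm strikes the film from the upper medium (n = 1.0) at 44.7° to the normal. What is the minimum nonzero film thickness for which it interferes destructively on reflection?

Top surface (1.0 → 1.91): reflection off a higher-index medium gives a half-wave phase shift.
Bottom surface (1.91 → 1.47): reflection off a lower-index medium gives no phase shift.
Net: one phase inversion between the two reflected rays.
With one net inversion, destructive interference in reflection requires 2 n t cos θ_r = m λ.
Snell's law: 1.0 sin 44.7° = 1.91 sin θ_r → sin θ_r = 0.368, cos θ_r = 0.930.
Minimum nonzero at m = 1: t = λ / (2 n cos θ_r) = 652 / (2 × 1.91 × 0.930) = 184 nm.

184 nm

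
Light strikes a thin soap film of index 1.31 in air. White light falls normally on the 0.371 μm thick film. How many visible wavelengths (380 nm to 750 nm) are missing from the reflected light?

1

At the upper boundary (n = 1.0 to n = 1.31) the reflected ray undergoes a half-wave phase shift.
Ray reflecting at the bottom interface goes from n = 1.31 toward n = 1.0: no phase shift.
Exactly one π shift → a net half-wave offset.
So the condition for destructive reflection is 2 n t = m λ.
λ = 2 n t / m = 972 / m nm.
m=1: 972 nm (IR); m=2: 486 nm (visible); m=3: 324 nm (UV).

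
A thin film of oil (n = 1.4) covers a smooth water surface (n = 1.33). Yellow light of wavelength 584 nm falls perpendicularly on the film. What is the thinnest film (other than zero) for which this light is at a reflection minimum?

209 nm

Top surface (1.0 → 1.4): reflection off a higher-index medium gives a half-wave phase shift.
At the lower boundary (n = 1.4 to n = 1.33) the reflected ray undergoes no phase shift.
Exactly one π shift → a net half-wave offset.
So the condition for destructive reflection is 2 n t = m λ.
Minimum nonzero at m = 1: t = λ / (2 n) = 584 / (2 × 1.4) = 209 nm.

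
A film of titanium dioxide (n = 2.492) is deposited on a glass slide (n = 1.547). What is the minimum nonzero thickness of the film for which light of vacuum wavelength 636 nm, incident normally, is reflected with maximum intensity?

63.8 nm

Top surface (1.0 → 2.492): reflection off a higher-index medium gives a half-wave phase shift.
Bottom surface (2.492 → 1.547): reflection off a lower-index medium gives no phase shift.
Exactly one π shift → a net half-wave offset.
So the condition for constructive reflection is 2 n t = (m + ½) λ.
Minimum at m = 0: t = λ / (4 n) = 636 / (4 × 2.492) = 63.8 nm.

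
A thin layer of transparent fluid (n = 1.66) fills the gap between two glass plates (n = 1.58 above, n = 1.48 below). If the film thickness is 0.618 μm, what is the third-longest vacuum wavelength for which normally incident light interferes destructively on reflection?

684 nm

Ray reflecting at the top interface goes from n = 1.58 toward n = 1.66: a half-wave phase shift.
At the lower boundary (n = 1.66 to n = 1.48) the reflected ray undergoes no phase shift.
Exactly one π shift → a net half-wave offset.
For dark reflection here: 2 n t = m λ.
λ = 2 n t / m. The third-longest wavelength is m = 3: λ = 2 × 1.66 × 618 / 3.00 = 684 nm.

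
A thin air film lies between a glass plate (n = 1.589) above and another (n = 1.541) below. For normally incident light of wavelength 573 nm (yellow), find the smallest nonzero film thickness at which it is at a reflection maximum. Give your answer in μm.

At the upper boundary (n = 1.589 to n = 1.0) the reflected ray undergoes no phase shift.
Ray reflecting at the bottom interface goes from n = 1.0 toward n = 1.541: a half-wave phase shift.
Net: one phase inversion between the two reflected rays.
For bright reflection here: 2 n t = (m + ½) λ.
Minimum at m = 0: t = λ / (4 n) = 573 / (4 × 1.0) = 143 nm.

0.143 μm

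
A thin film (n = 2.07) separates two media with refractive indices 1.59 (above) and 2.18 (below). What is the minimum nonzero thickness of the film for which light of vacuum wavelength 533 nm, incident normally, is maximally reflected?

Top surface (1.59 → 2.07): reflection off a higher-index medium gives a half-wave phase shift.
Bottom surface (2.07 → 2.18): reflection off a higher-index medium gives a half-wave phase shift.
The two reflections carry the same phase change, so no net offset.
For bright reflection here: 2 n t = m λ.
Minimum nonzero at m = 1: t = λ / (2 n) = 533 / (2 × 2.07) = 129 nm.

129 nm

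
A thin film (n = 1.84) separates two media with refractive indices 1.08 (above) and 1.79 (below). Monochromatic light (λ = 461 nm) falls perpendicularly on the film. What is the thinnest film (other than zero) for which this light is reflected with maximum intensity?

Ray reflecting at the top interface goes from n = 1.08 toward n = 1.84: a half-wave phase shift.
Bottom surface (1.84 → 1.79): reflection off a lower-index medium gives no phase shift.
Exactly one π shift → a net half-wave offset.
For maximum reflection here: 2 n t = (m + ½) λ.
Minimum at m = 0: t = λ / (4 n) = 461 / (4 × 1.84) = 62.6 nm.

62.6 nm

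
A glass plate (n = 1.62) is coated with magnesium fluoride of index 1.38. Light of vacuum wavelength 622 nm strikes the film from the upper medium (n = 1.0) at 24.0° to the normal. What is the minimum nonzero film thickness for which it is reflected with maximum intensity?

236 nm

At the upper boundary (n = 1.0 to n = 1.38) the reflected ray undergoes a half-wave phase shift.
At the lower boundary (n = 1.38 to n = 1.62) the reflected ray undergoes a half-wave phase shift.
Net: no relative phase inversion (both shifts match).
For strong reflection here: 2 n t cos θ_r = m λ.
Snell's law: 1.0 sin 24.0° = 1.38 sin θ_r → sin θ_r = 0.295, cos θ_r = 0.956.
Minimum nonzero at m = 1: t = λ / (2 n cos θ_r) = 622 / (2 × 1.38 × 0.956) = 236 nm.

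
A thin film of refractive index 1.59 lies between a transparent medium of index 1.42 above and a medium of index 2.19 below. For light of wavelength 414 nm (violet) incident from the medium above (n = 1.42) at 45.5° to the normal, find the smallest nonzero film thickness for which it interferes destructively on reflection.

At the upper boundary (n = 1.42 to n = 1.59) the reflected ray undergoes a half-wave phase shift.
At the lower boundary (n = 1.59 to n = 2.19) the reflected ray undergoes a half-wave phase shift.
The two reflections carry the same phase change, so no net offset.
So the condition for destructive reflection is 2 n t cos θ_r = (m + ½) λ.
Snell's law: 1.42 sin 45.5° = 1.59 sin θ_r → sin θ_r = 0.637, cos θ_r = 0.771.
Minimum at m = 0: t = λ / (4 n cos θ_r) = 414 / (4 × 1.59 × 0.771) = 84.4 nm.

84.4 nm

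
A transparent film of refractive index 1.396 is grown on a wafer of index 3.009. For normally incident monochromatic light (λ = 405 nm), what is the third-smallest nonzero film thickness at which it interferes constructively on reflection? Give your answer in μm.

At the upper boundary (n = 1.0 to n = 1.396) the reflected ray undergoes a half-wave phase shift.
Bottom surface (1.396 → 3.009): reflection off a higher-index medium gives a half-wave phase shift.
The two reflections carry the same phase change, so no net offset.
For maximum reflection here: 2 n t = m λ.
The third-smallest nonzero thickness corresponds to m = 3: t = m λ / (2 n) = 3.00 × 405 / (2 × 1.396) = 435 nm.

0.435 μm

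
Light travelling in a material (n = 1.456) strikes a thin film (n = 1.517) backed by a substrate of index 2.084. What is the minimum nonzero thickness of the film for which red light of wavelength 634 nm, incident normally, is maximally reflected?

At the upper boundary (n = 1.456 to n = 1.517) the reflected ray undergoes a half-wave phase shift.
Bottom surface (1.517 → 2.084): reflection off a higher-index medium gives a half-wave phase shift.
Net: no relative phase inversion (both shifts match).
So the condition for constructive reflection is 2 n t = m λ.
Minimum nonzero at m = 1: t = λ / (2 n) = 634 / (2 × 1.517) = 209 nm.

209 nm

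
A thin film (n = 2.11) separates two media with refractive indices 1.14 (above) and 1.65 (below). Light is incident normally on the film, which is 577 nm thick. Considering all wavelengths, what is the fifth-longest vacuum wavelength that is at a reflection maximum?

541 nm

At the upper boundary (n = 1.14 to n = 2.11) the reflected ray undergoes a half-wave phase shift.
Bottom surface (2.11 → 1.65): reflection off a lower-index medium gives no phase shift.
The two reflections differ by half a wavelength.
For bright reflection here: 2 n t = (m + ½) λ.
λ = 2 n t / (m + ½). The fifth-longest wavelength is m = 4: λ = 2 × 2.11 × 577 / 4.50 = 541 nm.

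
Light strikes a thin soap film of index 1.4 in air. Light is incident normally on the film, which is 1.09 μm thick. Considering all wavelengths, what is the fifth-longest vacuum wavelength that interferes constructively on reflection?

At the upper boundary (n = 1.0 to n = 1.4) the reflected ray undergoes a half-wave phase shift.
Ray reflecting at the bottom interface goes from n = 1.4 toward n = 1.0: no phase shift.
The two reflections differ by half a wavelength.
For maximum reflection here: 2 n t = (m + ½) λ.
λ = 2 n t / (m + ½). The fifth-longest wavelength is m = 4: λ = 2 × 1.4 × 1090 / 4.50 = 678 nm.

678 nm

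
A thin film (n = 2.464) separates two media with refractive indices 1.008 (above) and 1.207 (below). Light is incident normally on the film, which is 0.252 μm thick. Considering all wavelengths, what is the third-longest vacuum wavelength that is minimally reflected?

At the upper boundary (n = 1.008 to n = 2.464) the reflected ray undergoes a half-wave phase shift.
Bottom surface (2.464 → 1.207): reflection off a lower-index medium gives no phase shift.
The two reflections differ by half a wavelength.
For minimum reflection here: 2 n t = m λ.
λ = 2 n t / m. The third-longest wavelength is m = 3: λ = 2 × 2.464 × 252 / 3.00 = 414 nm.

414 nm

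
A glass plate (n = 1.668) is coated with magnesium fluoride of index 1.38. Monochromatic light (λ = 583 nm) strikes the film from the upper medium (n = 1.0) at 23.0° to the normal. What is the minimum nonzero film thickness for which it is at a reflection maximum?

220 nm

Ray reflecting at the top interface goes from n = 1.0 toward n = 1.38: a half-wave phase shift.
Ray reflecting at the bottom interface goes from n = 1.38 toward n = 1.668: a half-wave phase shift.
Zero or two π shifts → no net half-wave offset.
For maximum reflection here: 2 n t cos θ_r = m λ.
Snell's law: 1.0 sin 23.0° = 1.38 sin θ_r → sin θ_r = 0.283, cos θ_r = 0.959.
Minimum nonzero at m = 1: t = λ / (2 n cos θ_r) = 583 / (2 × 1.38 × 0.959) = 220 nm.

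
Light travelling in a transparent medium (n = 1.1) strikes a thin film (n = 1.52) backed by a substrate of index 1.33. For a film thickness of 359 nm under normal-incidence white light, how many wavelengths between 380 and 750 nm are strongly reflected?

Ray reflecting at the top interface goes from n = 1.1 toward n = 1.52: a half-wave phase shift.
Ray reflecting at the bottom interface goes from n = 1.52 toward n = 1.33: no phase shift.
Net: one phase inversion between the two reflected rays.
For strong reflection here: 2 n t = (m + ½) λ.
λ = 2 n t / (m + ½) = 1091 / (m + ½) nm.
m=0: 2183 nm (IR); m=1: 728 nm (visible); m=2: 437 nm (visible); m=3: 312 nm (UV).

2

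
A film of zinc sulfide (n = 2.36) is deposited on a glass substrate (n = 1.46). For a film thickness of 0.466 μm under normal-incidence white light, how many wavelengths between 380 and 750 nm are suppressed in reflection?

Top surface (1.0 → 2.36): reflection off a higher-index medium gives a half-wave phase shift.
Bottom surface (2.36 → 1.46): reflection off a lower-index medium gives no phase shift.
The two reflections differ by half a wavelength.
So the condition for destructive reflection is 2 n t = m λ.
λ = 2 n t / m = 2200 / m nm.
m=2: 1100 nm (IR); m=3: 733 nm (visible); m=4: 550 nm (visible); m=5: 440 nm (visible); m=6: 367 nm (UV).

3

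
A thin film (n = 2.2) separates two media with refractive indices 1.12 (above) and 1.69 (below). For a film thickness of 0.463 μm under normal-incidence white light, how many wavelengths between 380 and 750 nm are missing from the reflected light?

Ray reflecting at the top interface goes from n = 1.12 toward n = 2.2: a half-wave phase shift.
Ray reflecting at the bottom interface goes from n = 2.2 toward n = 1.69: no phase shift.
The two reflections differ by half a wavelength.
With one net inversion, destructive interference in reflection requires 2 n t = m λ.
λ = 2 n t / m = 2037 / m nm.
m=2: 1019 nm (IR); m=3: 679 nm (visible); m=4: 509 nm (visible); m=5: 407 nm (visible); m=6: 340 nm (UV).

3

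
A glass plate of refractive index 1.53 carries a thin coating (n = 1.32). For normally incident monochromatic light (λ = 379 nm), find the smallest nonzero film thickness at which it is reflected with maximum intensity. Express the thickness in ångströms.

Top surface (1.0 → 1.32): reflection off a higher-index medium gives a half-wave phase shift.
Bottom surface (1.32 → 1.53): reflection off a higher-index medium gives a half-wave phase shift.
The two reflections carry the same phase change, so no net offset.
So the condition for constructive reflection is 2 n t = m λ.
Minimum nonzero at m = 1: t = λ / (2 n) = 379 / (2 × 1.32) = 144 nm.

1436 Å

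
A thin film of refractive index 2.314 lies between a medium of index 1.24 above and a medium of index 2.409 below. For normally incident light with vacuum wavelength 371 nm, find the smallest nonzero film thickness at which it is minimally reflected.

Ray reflecting at the top interface goes from n = 1.24 toward n = 2.314: a half-wave phase shift.
At the lower boundary (n = 2.314 to n = 2.409) the reflected ray undergoes a half-wave phase shift.
Zero or two π shifts → no net half-wave offset.
So the condition for destructive reflection is 2 n t = (m + ½) λ.
Minimum at m = 0: t = λ / (4 n) = 371 / (4 × 2.314) = 40.1 nm.

40.1 nm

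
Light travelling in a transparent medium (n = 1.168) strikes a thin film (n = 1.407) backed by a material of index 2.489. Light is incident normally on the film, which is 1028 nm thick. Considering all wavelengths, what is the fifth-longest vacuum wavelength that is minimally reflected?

643 nm

At the upper boundary (n = 1.168 to n = 1.407) the reflected ray undergoes a half-wave phase shift.
Ray reflecting at the bottom interface goes from n = 1.407 toward n = 2.489: a half-wave phase shift.
Zero or two π shifts → no net half-wave offset.
So the condition for destructive reflection is 2 n t = (m + ½) λ.
λ = 2 n t / (m + ½). The fifth-longest wavelength is m = 4: λ = 2 × 1.407 × 1028 / 4.50 = 643 nm.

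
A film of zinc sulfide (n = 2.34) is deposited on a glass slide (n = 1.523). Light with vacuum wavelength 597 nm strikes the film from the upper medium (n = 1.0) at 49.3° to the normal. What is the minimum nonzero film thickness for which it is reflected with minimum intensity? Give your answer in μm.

0.135 μm

Ray reflecting at the top interface goes from n = 1.0 toward n = 2.34: a half-wave phase shift.
Ray reflecting at the bottom interface goes from n = 2.34 toward n = 1.523: no phase shift.
The two reflections differ by half a wavelength.
With one net inversion, destructive interference in reflection requires 2 n t cos θ_r = m λ.
Snell's law: 1.0 sin 49.3° = 2.34 sin θ_r → sin θ_r = 0.324, cos θ_r = 0.946.
Minimum nonzero at m = 1: t = λ / (2 n cos θ_r) = 597 / (2 × 2.34 × 0.946) = 135 nm.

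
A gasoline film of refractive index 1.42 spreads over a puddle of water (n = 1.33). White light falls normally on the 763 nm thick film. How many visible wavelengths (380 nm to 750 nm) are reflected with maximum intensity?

3

Ray reflecting at the top interface goes from n = 1.0 toward n = 1.42: a half-wave phase shift.
Ray reflecting at the bottom interface goes from n = 1.42 toward n = 1.33: no phase shift.
Exactly one π shift → a net half-wave offset.
With one net inversion, constructive interference in reflection requires 2 n t = (m + ½) λ.
λ = 2 n t / (m + ½) = 2167 / (m + ½) nm.
m=2: 867 nm (IR); m=3: 619 nm (visible); m=4: 482 nm (visible); m=5: 394 nm (visible); m=6: 333 nm (UV).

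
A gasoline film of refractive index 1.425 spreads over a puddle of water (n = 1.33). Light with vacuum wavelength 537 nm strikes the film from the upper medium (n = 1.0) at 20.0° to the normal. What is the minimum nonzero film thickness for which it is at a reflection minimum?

194 nm

Ray reflecting at the top interface goes from n = 1.0 toward n = 1.425: a half-wave phase shift.
At the lower boundary (n = 1.425 to n = 1.33) the reflected ray undergoes no phase shift.
Net: one phase inversion between the two reflected rays.
For weak reflection here: 2 n t cos θ_r = m λ.
Snell's law: 1.0 sin 20.0° = 1.425 sin θ_r → sin θ_r = 0.240, cos θ_r = 0.971.
Minimum nonzero at m = 1: t = λ / (2 n cos θ_r) = 537 / (2 × 1.425 × 0.971) = 194 nm.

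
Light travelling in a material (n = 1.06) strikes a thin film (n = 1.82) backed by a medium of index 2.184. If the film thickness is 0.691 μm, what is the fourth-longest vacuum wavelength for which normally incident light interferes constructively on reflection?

Ray reflecting at the top interface goes from n = 1.06 toward n = 1.82: a half-wave phase shift.
At the lower boundary (n = 1.82 to n = 2.184) the reflected ray undergoes a half-wave phase shift.
The two reflections carry the same phase change, so no net offset.
With no net inversion, constructive interference in reflection requires 2 n t = m λ.
λ = 2 n t / m. The fourth-longest wavelength is m = 4: λ = 2 × 1.82 × 691 / 4.00 = 629 nm.

629 nm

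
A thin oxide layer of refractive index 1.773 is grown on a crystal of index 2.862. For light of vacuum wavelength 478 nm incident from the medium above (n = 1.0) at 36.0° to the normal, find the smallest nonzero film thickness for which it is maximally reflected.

143 nm

Ray reflecting at the top interface goes from n = 1.0 toward n = 1.773: a half-wave phase shift.
Ray reflecting at the bottom interface goes from n = 1.773 toward n = 2.862: a half-wave phase shift.
The two reflections carry the same phase change, so no net offset.
For maximum reflection here: 2 n t cos θ_r = m λ.
Snell's law: 1.0 sin 36.0° = 1.773 sin θ_r → sin θ_r = 0.332, cos θ_r = 0.943.
Minimum nonzero at m = 1: t = λ / (2 n cos θ_r) = 478 / (2 × 1.773 × 0.943) = 143 nm.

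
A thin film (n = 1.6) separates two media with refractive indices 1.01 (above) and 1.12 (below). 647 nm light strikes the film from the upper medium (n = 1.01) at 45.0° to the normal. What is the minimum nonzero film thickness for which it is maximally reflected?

113 nm

At the upper boundary (n = 1.01 to n = 1.6) the reflected ray undergoes a half-wave phase shift.
Ray reflecting at the bottom interface goes from n = 1.6 toward n = 1.12: no phase shift.
Exactly one π shift → a net half-wave offset.
So the condition for constructive reflection is 2 n t cos θ_r = (m + ½) λ.
Snell's law: 1.01 sin 45.0° = 1.6 sin θ_r → sin θ_r = 0.446, cos θ_r = 0.895.
Minimum at m = 0: t = λ / (4 n cos θ_r) = 647 / (4 × 1.6 × 0.895) = 113 nm.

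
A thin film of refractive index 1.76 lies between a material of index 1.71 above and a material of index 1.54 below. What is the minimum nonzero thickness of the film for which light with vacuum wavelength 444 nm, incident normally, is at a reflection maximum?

Top surface (1.71 → 1.76): reflection off a higher-index medium gives a half-wave phase shift.
At the lower boundary (n = 1.76 to n = 1.54) the reflected ray undergoes no phase shift.
The two reflections differ by half a wavelength.
With one net inversion, constructive interference in reflection requires 2 n t = (m + ½) λ.
Minimum at m = 0: t = λ / (4 n) = 444 / (4 × 1.76) = 63.1 nm.

63.1 nm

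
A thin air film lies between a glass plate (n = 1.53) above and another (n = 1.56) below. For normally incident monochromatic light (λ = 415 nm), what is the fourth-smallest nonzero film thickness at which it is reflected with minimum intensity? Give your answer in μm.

0.830 μm

Top surface (1.53 → 1.0): reflection off a lower-index medium gives no phase shift.
Bottom surface (1.0 → 1.56): reflection off a higher-index medium gives a half-wave phase shift.
The two reflections differ by half a wavelength.
With one net inversion, destructive interference in reflection requires 2 n t = m λ.
The fourth-smallest nonzero thickness corresponds to m = 4: t = m λ / (2 n) = 4.00 × 415 / (2 × 1.0) = 830 nm.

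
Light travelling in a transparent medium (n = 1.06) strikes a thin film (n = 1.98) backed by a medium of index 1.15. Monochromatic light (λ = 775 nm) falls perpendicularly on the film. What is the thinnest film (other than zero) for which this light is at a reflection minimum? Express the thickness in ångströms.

1957 Å

Top surface (1.06 → 1.98): reflection off a higher-index medium gives a half-wave phase shift.
Bottom surface (1.98 → 1.15): reflection off a lower-index medium gives no phase shift.
The two reflections differ by half a wavelength.
With one net inversion, destructive interference in reflection requires 2 n t = m λ.
Minimum nonzero at m = 1: t = λ / (2 n) = 775 / (2 × 1.98) = 196 nm.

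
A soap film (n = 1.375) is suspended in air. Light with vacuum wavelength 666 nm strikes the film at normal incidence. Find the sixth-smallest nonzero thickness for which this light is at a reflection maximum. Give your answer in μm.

At the upper boundary (n = 1.0 to n = 1.375) the reflected ray undergoes a half-wave phase shift.
Ray reflecting at the bottom interface goes from n = 1.375 toward n = 1.0: no phase shift.
The two reflections differ by half a wavelength.
So the condition for constructive reflection is 2 n t = (m + ½) λ.
The sixth-smallest nonzero thickness corresponds to m = 5: t = (m + ½) λ / (2 n) = 5.50 × 666 / (2 × 1.375) = 1332 nm.

1.33 μm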